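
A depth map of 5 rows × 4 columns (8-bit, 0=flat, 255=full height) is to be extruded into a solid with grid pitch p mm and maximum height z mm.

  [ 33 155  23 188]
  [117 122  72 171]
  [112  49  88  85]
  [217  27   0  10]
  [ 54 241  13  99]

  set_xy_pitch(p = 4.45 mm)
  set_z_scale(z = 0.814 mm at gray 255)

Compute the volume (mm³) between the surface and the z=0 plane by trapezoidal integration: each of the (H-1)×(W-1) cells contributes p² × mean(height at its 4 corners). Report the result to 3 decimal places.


height_mm = gray/255 × 0.814; cell vol = 4.45² × mean(4 corners)
unit = 4.45² × 0.814 / (4×255) = 0.0158032 mm³ per gray-sum
row 0: Σ corner-gray over 3 cells = 1253  → 19.8014
row 1: Σ corner-gray over 3 cells = 1147  → 18.1262
row 2: Σ corner-gray over 3 cells = 752  → 11.8840
row 3: Σ corner-gray over 3 cells = 942  → 14.8866
Σ rows: total corner-gray = 4094  → 64.6982 mm³

64.698


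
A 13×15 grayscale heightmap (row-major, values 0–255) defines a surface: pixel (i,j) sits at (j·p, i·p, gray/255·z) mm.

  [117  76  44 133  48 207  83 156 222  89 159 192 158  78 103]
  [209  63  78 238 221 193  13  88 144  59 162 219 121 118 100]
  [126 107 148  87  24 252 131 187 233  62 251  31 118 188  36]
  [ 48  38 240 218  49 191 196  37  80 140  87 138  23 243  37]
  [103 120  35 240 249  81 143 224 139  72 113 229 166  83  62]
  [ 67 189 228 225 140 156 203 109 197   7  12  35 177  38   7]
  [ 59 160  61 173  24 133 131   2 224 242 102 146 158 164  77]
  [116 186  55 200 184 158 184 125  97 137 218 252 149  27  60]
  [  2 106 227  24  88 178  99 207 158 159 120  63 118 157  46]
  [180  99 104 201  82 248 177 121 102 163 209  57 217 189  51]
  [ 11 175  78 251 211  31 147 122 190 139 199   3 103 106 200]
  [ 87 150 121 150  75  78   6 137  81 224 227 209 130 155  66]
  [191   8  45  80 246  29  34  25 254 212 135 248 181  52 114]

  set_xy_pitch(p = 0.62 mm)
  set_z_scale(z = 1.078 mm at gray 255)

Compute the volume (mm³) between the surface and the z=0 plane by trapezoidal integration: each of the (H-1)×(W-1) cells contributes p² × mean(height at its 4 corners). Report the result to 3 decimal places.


height_mm = gray/255 × 1.078; cell vol = 0.62² × mean(4 corners)
unit = 0.62² × 1.078 / (4×255) = 0.000406258 mm³ per gray-sum
row 0: Σ corner-gray over 14 cells = 7253  → 2.9466
row 1: Σ corner-gray over 14 cells = 7543  → 3.0644
row 2: Σ corner-gray over 14 cells = 7245  → 2.9433
row 3: Σ corner-gray over 14 cells = 7398  → 3.0055
row 4: Σ corner-gray over 14 cells = 7459  → 3.0303
row 5: Σ corner-gray over 14 cells = 7082  → 2.8771
row 6: Σ corner-gray over 14 cells = 7696  → 3.1266
row 7: Σ corner-gray over 14 cells = 7576  → 3.0778
row 8: Σ corner-gray over 14 cells = 7625  → 3.0977
row 9: Σ corner-gray over 14 cells = 7890  → 3.2054
row 10: Σ corner-gray over 14 cells = 7360  → 2.9901
row 11: Σ corner-gray over 14 cells = 7042  → 2.8609
Σ rows: total corner-gray = 89169  → 36.2256 mm³

36.226


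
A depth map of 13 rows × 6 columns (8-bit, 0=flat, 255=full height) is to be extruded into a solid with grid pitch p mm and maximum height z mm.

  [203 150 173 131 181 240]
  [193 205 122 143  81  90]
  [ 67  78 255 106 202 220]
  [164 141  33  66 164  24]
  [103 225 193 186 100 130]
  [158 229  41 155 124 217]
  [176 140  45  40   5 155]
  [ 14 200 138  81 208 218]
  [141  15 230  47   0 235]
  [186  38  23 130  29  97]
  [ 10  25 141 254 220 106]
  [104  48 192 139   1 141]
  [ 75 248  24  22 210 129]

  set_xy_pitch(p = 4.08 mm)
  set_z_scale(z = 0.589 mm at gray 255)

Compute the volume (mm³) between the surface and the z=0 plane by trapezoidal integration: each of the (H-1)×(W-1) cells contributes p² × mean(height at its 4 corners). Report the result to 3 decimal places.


height_mm = gray/255 × 0.589; cell vol = 4.08² × mean(4 corners)
unit = 4.08² × 0.589 / (4×255) = 0.00961248 mm³ per gray-sum
row 0: Σ corner-gray over 5 cells = 3098  → 29.7795
row 1: Σ corner-gray over 5 cells = 2954  → 28.3953
row 2: Σ corner-gray over 5 cells = 2565  → 24.6560
row 3: Σ corner-gray over 5 cells = 2637  → 25.3481
row 4: Σ corner-gray over 5 cells = 3114  → 29.9333
row 5: Σ corner-gray over 5 cells = 2264  → 21.7627
row 6: Σ corner-gray over 5 cells = 2277  → 21.8876
row 7: Σ corner-gray over 5 cells = 2446  → 23.5121
row 8: Σ corner-gray over 5 cells = 1683  → 16.1778
row 9: Σ corner-gray over 5 cells = 2119  → 20.3688
row 10: Σ corner-gray over 5 cells = 2401  → 23.0796
row 11: Σ corner-gray over 5 cells = 2217  → 21.3109
Σ rows: total corner-gray = 29775  → 286.2116 mm³

286.212


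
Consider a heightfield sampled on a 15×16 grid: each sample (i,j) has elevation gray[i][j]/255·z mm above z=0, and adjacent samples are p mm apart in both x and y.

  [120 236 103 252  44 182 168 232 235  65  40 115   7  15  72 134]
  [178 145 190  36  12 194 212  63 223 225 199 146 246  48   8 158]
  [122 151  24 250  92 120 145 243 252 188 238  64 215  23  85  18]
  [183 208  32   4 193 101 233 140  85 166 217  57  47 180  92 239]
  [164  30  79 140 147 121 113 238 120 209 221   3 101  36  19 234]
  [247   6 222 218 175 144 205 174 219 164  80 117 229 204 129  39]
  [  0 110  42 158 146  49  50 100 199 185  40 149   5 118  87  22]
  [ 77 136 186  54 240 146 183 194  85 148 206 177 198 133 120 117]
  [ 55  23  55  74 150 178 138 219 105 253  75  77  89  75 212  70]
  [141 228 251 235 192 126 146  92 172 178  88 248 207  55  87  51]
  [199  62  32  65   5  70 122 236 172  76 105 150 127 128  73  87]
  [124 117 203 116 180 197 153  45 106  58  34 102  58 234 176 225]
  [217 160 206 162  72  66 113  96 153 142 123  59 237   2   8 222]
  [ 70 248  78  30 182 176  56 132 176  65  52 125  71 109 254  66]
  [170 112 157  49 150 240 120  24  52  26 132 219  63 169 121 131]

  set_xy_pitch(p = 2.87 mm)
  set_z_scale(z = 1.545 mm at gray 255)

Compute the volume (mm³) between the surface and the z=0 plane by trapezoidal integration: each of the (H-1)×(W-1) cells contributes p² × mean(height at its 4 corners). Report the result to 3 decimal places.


height_mm = gray/255 × 1.545; cell vol = 2.87² × mean(4 corners)
unit = 2.87² × 1.545 / (4×255) = 0.0124765 mm³ per gray-sum
row 0: Σ corner-gray over 15 cells = 8016  → 100.0115
row 1: Σ corner-gray over 15 cells = 8550  → 106.6739
row 2: Σ corner-gray over 15 cells = 8252  → 102.9559
row 3: Σ corner-gray over 15 cells = 7484  → 93.3740
row 4: Σ corner-gray over 15 cells = 8410  → 104.9272
row 5: Σ corner-gray over 15 cells = 7756  → 96.7676
row 6: Σ corner-gray over 15 cells = 7504  → 93.6235
row 7: Σ corner-gray over 15 cells = 8177  → 102.0202
row 8: Σ corner-gray over 15 cells = 8373  → 104.4656
row 9: Σ corner-gray over 15 cells = 7934  → 98.9884
row 10: Σ corner-gray over 15 cells = 7039  → 87.8219
row 11: Σ corner-gray over 15 cells = 7544  → 94.1226
row 12: Σ corner-gray over 15 cells = 7281  → 90.8413
row 13: Σ corner-gray over 15 cells = 7213  → 89.9929
Σ rows: total corner-gray = 109533  → 1366.5864 mm³

1366.586


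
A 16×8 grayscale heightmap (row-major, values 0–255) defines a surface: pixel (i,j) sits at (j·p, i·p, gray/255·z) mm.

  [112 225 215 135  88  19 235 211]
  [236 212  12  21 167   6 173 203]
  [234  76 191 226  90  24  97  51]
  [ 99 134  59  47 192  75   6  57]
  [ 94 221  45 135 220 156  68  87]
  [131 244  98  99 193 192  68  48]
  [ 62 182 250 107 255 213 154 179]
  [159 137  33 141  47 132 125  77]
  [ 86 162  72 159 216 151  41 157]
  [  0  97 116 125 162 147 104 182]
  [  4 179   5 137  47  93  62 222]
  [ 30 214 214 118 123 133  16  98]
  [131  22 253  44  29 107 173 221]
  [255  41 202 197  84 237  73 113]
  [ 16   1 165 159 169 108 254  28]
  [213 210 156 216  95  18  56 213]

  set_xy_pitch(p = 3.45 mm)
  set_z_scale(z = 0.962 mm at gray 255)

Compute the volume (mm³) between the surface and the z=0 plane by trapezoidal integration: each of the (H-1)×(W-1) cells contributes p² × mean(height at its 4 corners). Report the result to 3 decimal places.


height_mm = gray/255 × 0.962; cell vol = 3.45² × mean(4 corners)
unit = 3.45² × 0.962 / (4×255) = 0.0112257 mm³ per gray-sum
row 0: Σ corner-gray over 7 cells = 3778  → 42.4107
row 1: Σ corner-gray over 7 cells = 3314  → 37.2019
row 2: Σ corner-gray over 7 cells = 2875  → 32.2739
row 3: Σ corner-gray over 7 cells = 3053  → 34.2720
row 4: Σ corner-gray over 7 cells = 3838  → 43.0842
row 5: Σ corner-gray over 7 cells = 4530  → 50.8524
row 6: Σ corner-gray over 7 cells = 4029  → 45.2283
row 7: Σ corner-gray over 7 cells = 3311  → 37.1683
row 8: Σ corner-gray over 7 cells = 3529  → 39.6155
row 9: Σ corner-gray over 7 cells = 2956  → 33.1831
row 10: Σ corner-gray over 7 cells = 3036  → 34.0812
row 11: Σ corner-gray over 7 cells = 3372  → 37.8530
row 12: Σ corner-gray over 7 cells = 3644  → 40.9064
row 13: Σ corner-gray over 7 cells = 3792  → 42.5678
row 14: Σ corner-gray over 7 cells = 3684  → 41.3554
Σ rows: total corner-gray = 52741  → 592.0542 mm³

592.054


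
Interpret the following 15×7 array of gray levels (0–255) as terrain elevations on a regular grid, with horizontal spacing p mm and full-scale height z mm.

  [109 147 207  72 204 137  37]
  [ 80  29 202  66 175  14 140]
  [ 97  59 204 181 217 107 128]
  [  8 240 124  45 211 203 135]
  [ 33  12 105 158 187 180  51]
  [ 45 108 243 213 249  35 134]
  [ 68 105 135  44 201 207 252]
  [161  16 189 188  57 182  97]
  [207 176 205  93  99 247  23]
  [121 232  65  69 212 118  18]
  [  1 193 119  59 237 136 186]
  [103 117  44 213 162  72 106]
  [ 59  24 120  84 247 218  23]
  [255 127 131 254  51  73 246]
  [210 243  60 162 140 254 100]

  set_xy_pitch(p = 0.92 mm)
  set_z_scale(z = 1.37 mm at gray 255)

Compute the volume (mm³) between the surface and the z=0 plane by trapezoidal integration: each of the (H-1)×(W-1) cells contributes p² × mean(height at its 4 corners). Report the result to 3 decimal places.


51.855

height_mm = gray/255 × 1.37; cell vol = 0.92² × mean(4 corners)
unit = 0.92² × 1.37 / (4×255) = 0.00113683 mm³ per gray-sum
row 0: Σ corner-gray over 6 cells = 2872  → 3.2650
row 1: Σ corner-gray over 6 cells = 2953  → 3.3571
row 2: Σ corner-gray over 6 cells = 3550  → 4.0358
row 3: Σ corner-gray over 6 cells = 3157  → 3.5890
row 4: Σ corner-gray over 6 cells = 3243  → 3.6867
row 5: Σ corner-gray over 6 cells = 3579  → 4.0687
row 6: Σ corner-gray over 6 cells = 3226  → 3.6674
row 7: Σ corner-gray over 6 cells = 3392  → 3.8561
row 8: Σ corner-gray over 6 cells = 3401  → 3.8664
row 9: Σ corner-gray over 6 cells = 3206  → 3.6447
row 10: Σ corner-gray over 6 cells = 3100  → 3.5242
row 11: Σ corner-gray over 6 cells = 2893  → 3.2889
row 12: Σ corner-gray over 6 cells = 3241  → 3.6845
row 13: Σ corner-gray over 6 cells = 3801  → 4.3211
Σ rows: total corner-gray = 45614  → 51.8554 mm³


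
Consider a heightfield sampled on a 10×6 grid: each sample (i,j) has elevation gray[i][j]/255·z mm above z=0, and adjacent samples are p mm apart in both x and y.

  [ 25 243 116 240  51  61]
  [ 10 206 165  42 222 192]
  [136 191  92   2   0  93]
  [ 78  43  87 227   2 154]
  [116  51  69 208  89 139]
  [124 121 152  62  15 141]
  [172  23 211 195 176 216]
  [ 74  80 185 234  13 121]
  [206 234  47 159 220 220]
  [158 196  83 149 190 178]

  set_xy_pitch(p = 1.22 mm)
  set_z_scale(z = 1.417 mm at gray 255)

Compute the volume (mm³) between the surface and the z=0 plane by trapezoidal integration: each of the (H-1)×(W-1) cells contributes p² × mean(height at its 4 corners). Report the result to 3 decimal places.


height_mm = gray/255 × 1.417; cell vol = 1.22² × mean(4 corners)
unit = 1.22² × 1.417 / (4×255) = 0.00206771 mm³ per gray-sum
row 0: Σ corner-gray over 5 cells = 2858  → 5.9095
row 1: Σ corner-gray over 5 cells = 2271  → 4.6958
row 2: Σ corner-gray over 5 cells = 1749  → 3.6164
row 3: Σ corner-gray over 5 cells = 2039  → 4.2161
row 4: Σ corner-gray over 5 cells = 2054  → 4.2471
row 5: Σ corner-gray over 5 cells = 2563  → 5.2995
row 6: Σ corner-gray over 5 cells = 2817  → 5.8247
row 7: Σ corner-gray over 5 cells = 2965  → 6.1308
row 8: Σ corner-gray over 5 cells = 3318  → 6.8607
Σ rows: total corner-gray = 22634  → 46.8005 mm³

46.801


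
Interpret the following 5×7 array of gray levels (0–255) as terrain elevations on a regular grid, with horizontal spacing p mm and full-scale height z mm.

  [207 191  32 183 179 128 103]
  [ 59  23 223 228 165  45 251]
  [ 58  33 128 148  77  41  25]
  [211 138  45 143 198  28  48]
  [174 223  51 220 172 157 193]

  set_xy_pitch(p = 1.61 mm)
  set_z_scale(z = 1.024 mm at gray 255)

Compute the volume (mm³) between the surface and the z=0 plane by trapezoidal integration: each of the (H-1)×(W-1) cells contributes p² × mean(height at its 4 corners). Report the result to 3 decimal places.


height_mm = gray/255 × 1.024; cell vol = 1.61² × mean(4 corners)
unit = 1.61² × 1.024 / (4×255) = 0.00260227 mm³ per gray-sum
row 0: Σ corner-gray over 6 cells = 3414  → 8.8841
row 1: Σ corner-gray over 6 cells = 2615  → 6.8049
row 2: Σ corner-gray over 6 cells = 2300  → 5.9852
row 3: Σ corner-gray over 6 cells = 3376  → 8.7852
Σ rows: total corner-gray = 11705  → 30.4595 mm³

30.460


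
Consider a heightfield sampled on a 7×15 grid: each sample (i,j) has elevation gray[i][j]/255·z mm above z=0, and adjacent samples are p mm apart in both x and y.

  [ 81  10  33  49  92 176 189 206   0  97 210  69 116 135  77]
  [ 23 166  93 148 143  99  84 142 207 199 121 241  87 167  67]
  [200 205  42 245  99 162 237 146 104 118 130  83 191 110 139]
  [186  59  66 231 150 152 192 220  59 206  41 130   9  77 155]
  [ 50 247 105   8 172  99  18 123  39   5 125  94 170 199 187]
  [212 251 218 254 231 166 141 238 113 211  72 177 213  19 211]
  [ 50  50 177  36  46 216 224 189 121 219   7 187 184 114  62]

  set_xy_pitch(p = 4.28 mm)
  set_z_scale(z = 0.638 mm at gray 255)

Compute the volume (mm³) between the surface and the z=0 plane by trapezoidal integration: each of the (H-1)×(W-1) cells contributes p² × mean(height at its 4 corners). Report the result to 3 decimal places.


height_mm = gray/255 × 0.638; cell vol = 4.28² × mean(4 corners)
unit = 4.28² × 0.638 / (4×255) = 0.011458 mm³ per gray-sum
row 0: Σ corner-gray over 14 cells = 6806  → 77.9830
row 1: Σ corner-gray over 14 cells = 7967  → 91.2857
row 2: Σ corner-gray over 14 cells = 7608  → 87.1723
row 3: Σ corner-gray over 14 cells = 6570  → 75.2789
row 4: Σ corner-gray over 14 cells = 8076  → 92.5346
row 5: Σ corner-gray over 14 cells = 8683  → 99.4896
Σ rows: total corner-gray = 45710  → 523.7442 mm³

523.744


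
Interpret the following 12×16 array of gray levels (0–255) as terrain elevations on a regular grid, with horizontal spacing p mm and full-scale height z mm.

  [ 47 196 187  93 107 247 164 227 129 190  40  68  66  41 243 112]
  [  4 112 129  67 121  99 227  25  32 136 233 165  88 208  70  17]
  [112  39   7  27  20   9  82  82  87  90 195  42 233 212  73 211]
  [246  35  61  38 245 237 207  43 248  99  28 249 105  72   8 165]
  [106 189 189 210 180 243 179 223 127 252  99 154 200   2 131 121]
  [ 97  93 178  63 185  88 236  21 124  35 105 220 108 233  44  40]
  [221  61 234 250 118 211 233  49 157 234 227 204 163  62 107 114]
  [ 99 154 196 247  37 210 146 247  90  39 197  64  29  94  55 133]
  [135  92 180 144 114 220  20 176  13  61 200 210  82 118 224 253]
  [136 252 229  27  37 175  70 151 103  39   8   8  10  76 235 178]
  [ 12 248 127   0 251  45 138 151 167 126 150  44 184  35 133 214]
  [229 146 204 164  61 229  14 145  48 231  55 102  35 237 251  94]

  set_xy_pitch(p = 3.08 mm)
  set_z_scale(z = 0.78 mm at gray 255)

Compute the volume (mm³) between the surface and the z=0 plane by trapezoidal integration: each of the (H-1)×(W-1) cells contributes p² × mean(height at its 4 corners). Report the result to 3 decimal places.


height_mm = gray/255 × 0.78; cell vol = 3.08² × mean(4 corners)
unit = 3.08² × 0.78 / (4×255) = 0.00725431 mm³ per gray-sum
row 0: Σ corner-gray over 15 cells = 7600  → 55.1327
row 1: Σ corner-gray over 15 cells = 6164  → 44.7155
row 2: Σ corner-gray over 15 cells = 6480  → 47.0079
row 3: Σ corner-gray over 15 cells = 8744  → 63.4317
row 4: Σ corner-gray over 15 cells = 8586  → 62.2855
row 5: Σ corner-gray over 15 cells = 8558  → 62.0823
row 6: Σ corner-gray over 15 cells = 8797  → 63.8161
row 7: Σ corner-gray over 15 cells = 7938  → 57.5847
row 8: Σ corner-gray over 15 cells = 7250  → 52.5937
row 9: Σ corner-gray over 15 cells = 6978  → 50.6205
row 10: Σ corner-gray over 15 cells = 7991  → 57.9692
Σ rows: total corner-gray = 85086  → 617.2399 mm³

617.240


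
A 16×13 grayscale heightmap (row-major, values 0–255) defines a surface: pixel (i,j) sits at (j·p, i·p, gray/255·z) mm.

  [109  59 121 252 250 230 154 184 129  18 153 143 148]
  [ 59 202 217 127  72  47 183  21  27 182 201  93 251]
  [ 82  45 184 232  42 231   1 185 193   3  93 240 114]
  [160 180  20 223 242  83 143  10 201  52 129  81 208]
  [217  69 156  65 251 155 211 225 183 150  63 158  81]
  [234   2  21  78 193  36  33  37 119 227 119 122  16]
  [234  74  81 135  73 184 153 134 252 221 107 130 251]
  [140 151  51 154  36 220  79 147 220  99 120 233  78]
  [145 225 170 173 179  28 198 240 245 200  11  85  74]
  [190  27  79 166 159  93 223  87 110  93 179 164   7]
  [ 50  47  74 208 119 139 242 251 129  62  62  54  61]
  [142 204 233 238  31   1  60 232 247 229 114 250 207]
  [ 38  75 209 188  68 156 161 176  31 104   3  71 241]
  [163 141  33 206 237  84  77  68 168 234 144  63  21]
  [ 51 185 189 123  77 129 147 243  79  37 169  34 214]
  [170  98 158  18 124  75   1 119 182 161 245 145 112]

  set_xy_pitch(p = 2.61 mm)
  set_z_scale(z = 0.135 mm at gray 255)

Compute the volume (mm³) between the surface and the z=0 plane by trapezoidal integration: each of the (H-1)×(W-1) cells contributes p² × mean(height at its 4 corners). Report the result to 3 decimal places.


height_mm = gray/255 × 0.135; cell vol = 2.61² × mean(4 corners)
unit = 2.61² × 0.135 / (4×255) = 0.000901601 mm³ per gray-sum
row 0: Σ corner-gray over 12 cells = 6697  → 6.0380
row 1: Σ corner-gray over 12 cells = 6148  → 5.5430
row 2: Σ corner-gray over 12 cells = 6190  → 5.5809
row 3: Σ corner-gray over 12 cells = 6766  → 6.1002
row 4: Σ corner-gray over 12 cells = 5894  → 5.3140
row 5: Σ corner-gray over 12 cells = 5797  → 5.2266
row 6: Σ corner-gray over 12 cells = 6811  → 6.1408
row 7: Σ corner-gray over 12 cells = 6965  → 6.2797
row 8: Σ corner-gray over 12 cells = 6684  → 6.0263
row 9: Σ corner-gray over 12 cells = 5842  → 5.2672
row 10: Σ corner-gray over 12 cells = 6912  → 6.2319
row 11: Σ corner-gray over 12 cells = 6790  → 6.1219
row 12: Σ corner-gray over 12 cells = 5857  → 5.2807
row 13: Σ corner-gray over 12 cells = 6183  → 5.5746
row 14: Σ corner-gray over 12 cells = 6023  → 5.4303
Σ rows: total corner-gray = 95559  → 86.1561 mm³

86.156


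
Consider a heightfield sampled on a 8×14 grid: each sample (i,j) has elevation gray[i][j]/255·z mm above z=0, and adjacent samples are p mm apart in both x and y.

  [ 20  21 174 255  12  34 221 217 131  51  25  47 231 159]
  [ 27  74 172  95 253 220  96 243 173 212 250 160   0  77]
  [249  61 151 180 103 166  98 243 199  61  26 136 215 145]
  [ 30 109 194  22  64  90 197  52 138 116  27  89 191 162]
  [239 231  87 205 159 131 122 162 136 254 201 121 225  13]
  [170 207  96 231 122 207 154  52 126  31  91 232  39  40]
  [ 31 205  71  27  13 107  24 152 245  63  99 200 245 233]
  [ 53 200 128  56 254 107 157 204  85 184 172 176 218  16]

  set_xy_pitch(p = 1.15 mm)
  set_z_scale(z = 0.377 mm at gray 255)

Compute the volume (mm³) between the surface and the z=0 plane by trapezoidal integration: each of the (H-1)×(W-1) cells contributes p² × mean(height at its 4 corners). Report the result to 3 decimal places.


height_mm = gray/255 × 0.377; cell vol = 1.15² × mean(4 corners)
unit = 1.15² × 0.377 / (4×255) = 0.000488806 mm³ per gray-sum
row 0: Σ corner-gray over 13 cells = 7017  → 3.4300
row 1: Σ corner-gray over 13 cells = 7672  → 3.7501
row 2: Σ corner-gray over 13 cells = 6442  → 3.1489
row 3: Σ corner-gray over 13 cells = 7090  → 3.4656
row 4: Σ corner-gray over 13 cells = 7706  → 3.7667
row 5: Σ corner-gray over 13 cells = 6552  → 3.2027
row 6: Σ corner-gray over 13 cells = 7117  → 3.4788
Σ rows: total corner-gray = 49596  → 24.2428 mm³

24.243


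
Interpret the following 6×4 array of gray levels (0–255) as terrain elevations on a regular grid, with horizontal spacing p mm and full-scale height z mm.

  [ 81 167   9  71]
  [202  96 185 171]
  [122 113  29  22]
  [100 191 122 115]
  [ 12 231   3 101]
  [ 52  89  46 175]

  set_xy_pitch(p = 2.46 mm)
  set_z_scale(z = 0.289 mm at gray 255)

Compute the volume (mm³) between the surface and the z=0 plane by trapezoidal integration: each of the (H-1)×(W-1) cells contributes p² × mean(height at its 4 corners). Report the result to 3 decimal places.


11.267

height_mm = gray/255 × 0.289; cell vol = 2.46² × mean(4 corners)
unit = 2.46² × 0.289 / (4×255) = 0.00171462 mm³ per gray-sum
row 0: Σ corner-gray over 3 cells = 1439  → 2.4673
row 1: Σ corner-gray over 3 cells = 1363  → 2.3370
row 2: Σ corner-gray over 3 cells = 1269  → 2.1759
row 3: Σ corner-gray over 3 cells = 1422  → 2.4382
row 4: Σ corner-gray over 3 cells = 1078  → 1.8484
Σ rows: total corner-gray = 6571  → 11.2668 mm³


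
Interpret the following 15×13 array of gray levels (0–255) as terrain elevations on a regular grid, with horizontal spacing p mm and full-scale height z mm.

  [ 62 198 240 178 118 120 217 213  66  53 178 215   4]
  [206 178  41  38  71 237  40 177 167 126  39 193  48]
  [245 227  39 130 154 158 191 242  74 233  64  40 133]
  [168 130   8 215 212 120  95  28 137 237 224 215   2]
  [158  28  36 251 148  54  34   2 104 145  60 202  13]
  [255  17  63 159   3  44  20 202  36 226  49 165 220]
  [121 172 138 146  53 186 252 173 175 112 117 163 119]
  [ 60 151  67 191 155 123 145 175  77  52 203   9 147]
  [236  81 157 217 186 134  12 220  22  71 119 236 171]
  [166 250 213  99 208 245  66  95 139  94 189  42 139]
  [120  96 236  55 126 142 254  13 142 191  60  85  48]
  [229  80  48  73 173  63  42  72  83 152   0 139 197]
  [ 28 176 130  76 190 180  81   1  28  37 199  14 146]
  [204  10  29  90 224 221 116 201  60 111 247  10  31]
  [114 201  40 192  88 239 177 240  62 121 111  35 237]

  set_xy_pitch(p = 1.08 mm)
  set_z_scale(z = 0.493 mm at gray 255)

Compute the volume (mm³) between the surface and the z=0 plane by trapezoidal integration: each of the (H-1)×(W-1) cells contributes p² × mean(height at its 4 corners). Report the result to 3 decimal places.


height_mm = gray/255 × 0.493; cell vol = 1.08² × mean(4 corners)
unit = 1.08² × 0.493 / (4×255) = 0.00056376 mm³ per gray-sum
row 0: Σ corner-gray over 12 cells = 6526  → 3.6791
row 1: Σ corner-gray over 12 cells = 6350  → 3.5799
row 2: Σ corner-gray over 12 cells = 6894  → 3.8866
row 3: Σ corner-gray over 12 cells = 5711  → 3.2196
row 4: Σ corner-gray over 12 cells = 4742  → 2.6733
row 5: Σ corner-gray over 12 cells = 6057  → 3.4147
row 6: Σ corner-gray over 12 cells = 6517  → 3.6740
row 7: Σ corner-gray over 12 cells = 6220  → 3.5066
row 8: Σ corner-gray over 12 cells = 6902  → 3.8911
row 9: Σ corner-gray over 12 cells = 6553  → 3.6943
row 10: Σ corner-gray over 12 cells = 5244  → 2.9564
row 11: Σ corner-gray over 12 cells = 4674  → 2.6350
row 12: Σ corner-gray over 12 cells = 5271  → 2.9716
row 13: Σ corner-gray over 12 cells = 6236  → 3.5156
Σ rows: total corner-gray = 83897  → 47.2978 mm³

47.298


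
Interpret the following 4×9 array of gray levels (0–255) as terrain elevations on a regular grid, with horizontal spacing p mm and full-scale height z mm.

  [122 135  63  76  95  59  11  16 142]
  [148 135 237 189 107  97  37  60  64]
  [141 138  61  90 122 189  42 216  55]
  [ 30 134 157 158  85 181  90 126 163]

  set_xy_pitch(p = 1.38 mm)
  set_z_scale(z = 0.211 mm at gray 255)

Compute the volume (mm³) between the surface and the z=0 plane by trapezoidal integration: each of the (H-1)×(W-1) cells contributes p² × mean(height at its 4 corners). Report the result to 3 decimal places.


height_mm = gray/255 × 0.211; cell vol = 1.38² × mean(4 corners)
unit = 1.38² × 0.211 / (4×255) = 0.000393949 mm³ per gray-sum
row 0: Σ corner-gray over 8 cells = 3110  → 1.2252
row 1: Σ corner-gray over 8 cells = 3848  → 1.5159
row 2: Σ corner-gray over 8 cells = 3967  → 1.5628
Σ rows: total corner-gray = 10925  → 4.3039 mm³

4.304


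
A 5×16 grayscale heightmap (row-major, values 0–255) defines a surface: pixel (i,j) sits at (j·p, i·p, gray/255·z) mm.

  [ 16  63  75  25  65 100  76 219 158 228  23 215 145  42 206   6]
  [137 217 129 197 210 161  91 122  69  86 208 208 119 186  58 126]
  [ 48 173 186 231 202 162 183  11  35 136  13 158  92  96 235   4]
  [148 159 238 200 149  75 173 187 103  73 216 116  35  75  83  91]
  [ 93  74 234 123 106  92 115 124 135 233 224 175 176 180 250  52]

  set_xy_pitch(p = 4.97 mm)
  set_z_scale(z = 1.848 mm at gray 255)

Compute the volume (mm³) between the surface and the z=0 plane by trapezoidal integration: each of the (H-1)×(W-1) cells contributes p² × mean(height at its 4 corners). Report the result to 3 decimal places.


height_mm = gray/255 × 1.848; cell vol = 4.97² × mean(4 corners)
unit = 4.97² × 1.848 / (4×255) = 0.0447522 mm³ per gray-sum
row 0: Σ corner-gray over 15 cells = 7687  → 344.0103
row 1: Σ corner-gray over 15 cells = 8263  → 369.7876
row 2: Σ corner-gray over 15 cells = 7881  → 352.6922
row 3: Σ corner-gray over 15 cells = 8630  → 386.2116
Σ rows: total corner-gray = 32461  → 1452.7018 mm³

1452.702


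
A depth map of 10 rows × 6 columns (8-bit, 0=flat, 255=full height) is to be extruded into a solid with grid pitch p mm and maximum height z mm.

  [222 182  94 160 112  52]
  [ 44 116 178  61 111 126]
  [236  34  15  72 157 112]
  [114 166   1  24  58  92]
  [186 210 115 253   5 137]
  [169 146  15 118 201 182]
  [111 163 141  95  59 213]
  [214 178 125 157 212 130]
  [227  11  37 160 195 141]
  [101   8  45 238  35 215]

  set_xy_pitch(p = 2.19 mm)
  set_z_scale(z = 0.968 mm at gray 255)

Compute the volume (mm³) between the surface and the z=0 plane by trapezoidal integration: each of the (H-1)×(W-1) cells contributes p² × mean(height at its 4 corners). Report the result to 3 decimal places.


98.141

height_mm = gray/255 × 0.968; cell vol = 2.19² × mean(4 corners)
unit = 2.19² × 0.968 / (4×255) = 0.00455159 mm³ per gray-sum
row 0: Σ corner-gray over 5 cells = 2472  → 11.2515
row 1: Σ corner-gray over 5 cells = 2006  → 9.1305
row 2: Σ corner-gray over 5 cells = 1608  → 7.3190
row 3: Σ corner-gray over 5 cells = 2193  → 9.9816
row 4: Σ corner-gray over 5 cells = 2800  → 12.7445
row 5: Σ corner-gray over 5 cells = 2551  → 11.6111
row 6: Σ corner-gray over 5 cells = 2928  → 13.3271
row 7: Σ corner-gray over 5 cells = 2862  → 13.0267
row 8: Σ corner-gray over 5 cells = 2142  → 9.7495
Σ rows: total corner-gray = 21562  → 98.1414 mm³


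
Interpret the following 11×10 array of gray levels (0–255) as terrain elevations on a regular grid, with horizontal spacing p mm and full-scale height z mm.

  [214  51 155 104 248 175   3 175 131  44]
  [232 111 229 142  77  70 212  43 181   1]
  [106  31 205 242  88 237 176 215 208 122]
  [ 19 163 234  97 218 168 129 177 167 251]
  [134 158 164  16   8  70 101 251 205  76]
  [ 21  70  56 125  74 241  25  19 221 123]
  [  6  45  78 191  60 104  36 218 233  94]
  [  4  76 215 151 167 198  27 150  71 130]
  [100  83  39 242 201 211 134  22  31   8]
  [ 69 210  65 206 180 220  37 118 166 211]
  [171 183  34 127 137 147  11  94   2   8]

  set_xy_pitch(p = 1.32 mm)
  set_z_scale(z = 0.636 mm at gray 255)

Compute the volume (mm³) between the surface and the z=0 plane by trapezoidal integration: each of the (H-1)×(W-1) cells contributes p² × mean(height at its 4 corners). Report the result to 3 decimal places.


50.673

height_mm = gray/255 × 0.636; cell vol = 1.32² × mean(4 corners)
unit = 1.32² × 0.636 / (4×255) = 0.00108644 mm³ per gray-sum
row 0: Σ corner-gray over 9 cells = 4705  → 5.1117
row 1: Σ corner-gray over 9 cells = 5395  → 5.8613
row 2: Σ corner-gray over 9 cells = 6008  → 6.5273
row 3: Σ corner-gray over 9 cells = 5132  → 5.5756
row 4: Σ corner-gray over 9 cells = 3962  → 4.3045
row 5: Σ corner-gray over 9 cells = 3836  → 4.1676
row 6: Σ corner-gray over 9 cells = 4274  → 4.6434
row 7: Σ corner-gray over 9 cells = 4278  → 4.6478
row 8: Σ corner-gray over 9 cells = 4718  → 5.1258
row 9: Σ corner-gray over 9 cells = 4333  → 4.7075
Σ rows: total corner-gray = 46641  → 50.6725 mm³


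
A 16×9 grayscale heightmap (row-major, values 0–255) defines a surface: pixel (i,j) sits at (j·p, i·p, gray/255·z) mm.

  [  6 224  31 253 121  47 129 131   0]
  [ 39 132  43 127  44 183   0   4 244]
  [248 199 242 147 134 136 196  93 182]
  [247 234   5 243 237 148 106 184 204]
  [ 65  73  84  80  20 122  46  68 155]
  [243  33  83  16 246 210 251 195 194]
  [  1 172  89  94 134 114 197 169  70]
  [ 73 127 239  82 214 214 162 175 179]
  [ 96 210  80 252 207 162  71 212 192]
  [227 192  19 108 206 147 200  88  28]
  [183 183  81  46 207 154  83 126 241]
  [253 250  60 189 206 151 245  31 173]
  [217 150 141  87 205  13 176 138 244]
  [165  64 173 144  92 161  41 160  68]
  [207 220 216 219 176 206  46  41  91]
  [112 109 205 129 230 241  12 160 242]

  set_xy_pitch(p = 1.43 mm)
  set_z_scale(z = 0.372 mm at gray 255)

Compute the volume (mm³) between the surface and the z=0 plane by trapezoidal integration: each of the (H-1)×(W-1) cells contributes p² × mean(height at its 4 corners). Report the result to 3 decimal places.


height_mm = gray/255 × 0.372; cell vol = 1.43² × mean(4 corners)
unit = 1.43² × 0.372 / (4×255) = 0.000745787 mm³ per gray-sum
row 0: Σ corner-gray over 8 cells = 3227  → 2.4067
row 1: Σ corner-gray over 8 cells = 4073  → 3.0376
row 2: Σ corner-gray over 8 cells = 5489  → 4.0936
row 3: Σ corner-gray over 8 cells = 3971  → 2.9615
row 4: Σ corner-gray over 8 cells = 3711  → 2.7676
row 5: Σ corner-gray over 8 cells = 4514  → 3.3665
row 6: Σ corner-gray over 8 cells = 4687  → 3.4955
row 7: Σ corner-gray over 8 cells = 5354  → 3.9929
row 8: Σ corner-gray over 8 cells = 4851  → 3.6178
row 9: Σ corner-gray over 8 cells = 4359  → 3.2509
row 10: Σ corner-gray over 8 cells = 4874  → 3.6350
row 11: Σ corner-gray over 8 cells = 4971  → 3.7073
row 12: Σ corner-gray over 8 cells = 4184  → 3.1204
row 13: Σ corner-gray over 8 cells = 4449  → 3.3180
row 14: Σ corner-gray over 8 cells = 5072  → 3.7826
Σ rows: total corner-gray = 67786  → 50.5539 mm³

50.554


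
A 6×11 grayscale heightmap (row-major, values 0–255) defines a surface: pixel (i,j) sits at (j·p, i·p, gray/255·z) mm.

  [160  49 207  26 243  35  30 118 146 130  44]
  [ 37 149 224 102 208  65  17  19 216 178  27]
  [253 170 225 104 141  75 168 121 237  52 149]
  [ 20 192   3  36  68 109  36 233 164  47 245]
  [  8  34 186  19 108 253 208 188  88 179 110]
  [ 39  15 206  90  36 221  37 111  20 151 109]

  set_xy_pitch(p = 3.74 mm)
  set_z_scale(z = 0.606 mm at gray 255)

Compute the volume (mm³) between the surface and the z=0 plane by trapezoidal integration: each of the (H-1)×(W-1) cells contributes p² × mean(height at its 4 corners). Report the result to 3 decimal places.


height_mm = gray/255 × 0.606; cell vol = 3.74² × mean(4 corners)
unit = 3.74² × 0.606 / (4×255) = 0.00831028 mm³ per gray-sum
row 0: Σ corner-gray over 10 cells = 4592  → 38.1608
row 1: Σ corner-gray over 10 cells = 5408  → 44.9420
row 2: Σ corner-gray over 10 cells = 5029  → 41.7924
row 3: Σ corner-gray over 10 cells = 4685  → 38.9337
row 4: Σ corner-gray over 10 cells = 4566  → 37.9447
Σ rows: total corner-gray = 24280  → 201.7736 mm³

201.774


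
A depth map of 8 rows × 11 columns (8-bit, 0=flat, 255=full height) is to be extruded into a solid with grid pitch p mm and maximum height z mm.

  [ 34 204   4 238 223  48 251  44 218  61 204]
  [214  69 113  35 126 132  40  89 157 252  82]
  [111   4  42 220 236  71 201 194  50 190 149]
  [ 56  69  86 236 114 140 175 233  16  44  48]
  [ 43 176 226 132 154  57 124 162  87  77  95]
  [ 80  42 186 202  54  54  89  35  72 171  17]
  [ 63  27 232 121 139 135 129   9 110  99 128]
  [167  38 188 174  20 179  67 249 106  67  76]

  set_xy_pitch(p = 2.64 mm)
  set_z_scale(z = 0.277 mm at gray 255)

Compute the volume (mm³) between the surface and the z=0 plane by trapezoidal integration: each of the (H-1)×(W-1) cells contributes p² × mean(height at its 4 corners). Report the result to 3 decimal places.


62.746

height_mm = gray/255 × 0.277; cell vol = 2.64² × mean(4 corners)
unit = 2.64² × 0.277 / (4×255) = 0.00189272 mm³ per gray-sum
row 0: Σ corner-gray over 10 cells = 5142  → 9.7324
row 1: Σ corner-gray over 10 cells = 4998  → 9.4598
row 2: Σ corner-gray over 10 cells = 5006  → 9.4750
row 3: Σ corner-gray over 10 cells = 4858  → 9.1949
row 4: Σ corner-gray over 10 cells = 4435  → 8.3942
row 5: Σ corner-gray over 10 cells = 4100  → 7.7602
row 6: Σ corner-gray over 10 cells = 4612  → 8.7292
Σ rows: total corner-gray = 33151  → 62.7457 mm³


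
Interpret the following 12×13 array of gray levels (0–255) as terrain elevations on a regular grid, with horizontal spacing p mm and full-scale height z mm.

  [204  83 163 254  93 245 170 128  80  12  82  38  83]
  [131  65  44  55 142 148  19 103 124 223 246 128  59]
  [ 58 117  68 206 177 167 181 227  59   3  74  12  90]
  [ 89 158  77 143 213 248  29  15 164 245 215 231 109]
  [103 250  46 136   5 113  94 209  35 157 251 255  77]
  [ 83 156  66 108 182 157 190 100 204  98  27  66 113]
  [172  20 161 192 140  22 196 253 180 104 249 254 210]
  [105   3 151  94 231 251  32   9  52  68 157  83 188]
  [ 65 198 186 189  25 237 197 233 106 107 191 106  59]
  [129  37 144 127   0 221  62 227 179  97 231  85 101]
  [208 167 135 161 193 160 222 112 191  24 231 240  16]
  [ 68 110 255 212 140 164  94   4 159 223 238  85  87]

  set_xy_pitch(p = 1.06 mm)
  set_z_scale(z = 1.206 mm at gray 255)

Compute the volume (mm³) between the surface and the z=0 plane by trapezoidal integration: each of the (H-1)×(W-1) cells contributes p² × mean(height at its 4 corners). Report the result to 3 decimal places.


height_mm = gray/255 × 1.206; cell vol = 1.06² × mean(4 corners)
unit = 1.06² × 1.206 / (4×255) = 0.00132849 mm³ per gray-sum
row 0: Σ corner-gray over 12 cells = 5767  → 7.6614
row 1: Σ corner-gray over 12 cells = 5514  → 7.3253
row 2: Σ corner-gray over 12 cells = 6404  → 8.5077
row 3: Σ corner-gray over 12 cells = 6956  → 9.2410
row 4: Σ corner-gray over 12 cells = 6186  → 8.2181
row 5: Σ corner-gray over 12 cells = 6828  → 9.0709
row 6: Σ corner-gray over 12 cells = 6479  → 8.6073
row 7: Σ corner-gray over 12 cells = 6229  → 8.2752
row 8: Σ corner-gray over 12 cells = 6724  → 8.9328
row 9: Σ corner-gray over 12 cells = 6946  → 9.2277
row 10: Σ corner-gray over 12 cells = 7419  → 9.8561
Σ rows: total corner-gray = 71452  → 94.9234 mm³

94.923


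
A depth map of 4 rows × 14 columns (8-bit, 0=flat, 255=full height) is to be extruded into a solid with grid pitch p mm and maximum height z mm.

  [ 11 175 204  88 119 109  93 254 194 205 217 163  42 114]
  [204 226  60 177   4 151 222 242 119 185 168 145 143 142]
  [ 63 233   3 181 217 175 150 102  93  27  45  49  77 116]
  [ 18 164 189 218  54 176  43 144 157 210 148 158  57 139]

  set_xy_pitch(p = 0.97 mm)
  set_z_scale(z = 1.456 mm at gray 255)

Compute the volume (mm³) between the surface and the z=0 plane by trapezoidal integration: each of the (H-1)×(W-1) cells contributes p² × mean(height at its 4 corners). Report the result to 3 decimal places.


28.567

height_mm = gray/255 × 1.456; cell vol = 0.97² × mean(4 corners)
unit = 0.97² × 1.456 / (4×255) = 0.00134309 mm³ per gray-sum
row 0: Σ corner-gray over 13 cells = 7881  → 10.5849
row 1: Σ corner-gray over 13 cells = 6913  → 9.2848
row 2: Σ corner-gray over 13 cells = 6476  → 8.6978
Σ rows: total corner-gray = 21270  → 28.5675 mm³


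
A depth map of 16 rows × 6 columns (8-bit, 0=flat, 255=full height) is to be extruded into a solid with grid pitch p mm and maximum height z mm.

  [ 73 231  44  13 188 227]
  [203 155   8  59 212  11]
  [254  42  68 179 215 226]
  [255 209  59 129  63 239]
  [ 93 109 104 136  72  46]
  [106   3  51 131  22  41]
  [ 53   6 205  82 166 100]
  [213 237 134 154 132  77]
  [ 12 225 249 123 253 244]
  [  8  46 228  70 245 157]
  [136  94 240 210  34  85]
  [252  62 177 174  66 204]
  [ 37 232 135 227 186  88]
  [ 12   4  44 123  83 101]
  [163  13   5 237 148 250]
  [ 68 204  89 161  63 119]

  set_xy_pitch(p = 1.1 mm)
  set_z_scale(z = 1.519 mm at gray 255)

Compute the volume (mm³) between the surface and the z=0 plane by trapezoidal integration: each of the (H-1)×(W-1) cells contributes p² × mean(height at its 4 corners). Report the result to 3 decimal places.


height_mm = gray/255 × 1.519; cell vol = 1.1² × mean(4 corners)
unit = 1.1² × 1.519 / (4×255) = 0.00180195 mm³ per gray-sum
row 0: Σ corner-gray over 5 cells = 2334  → 4.2058
row 1: Σ corner-gray over 5 cells = 2570  → 4.6310
row 2: Σ corner-gray over 5 cells = 2902  → 5.2293
row 3: Σ corner-gray over 5 cells = 2395  → 4.3157
row 4: Σ corner-gray over 5 cells = 1542  → 2.7786
row 5: Σ corner-gray over 5 cells = 1632  → 2.9408
row 6: Σ corner-gray over 5 cells = 2675  → 4.8202
row 7: Σ corner-gray over 5 cells = 3560  → 6.4149
row 8: Σ corner-gray over 5 cells = 3299  → 5.9446
row 9: Σ corner-gray over 5 cells = 2720  → 4.9013
row 10: Σ corner-gray over 5 cells = 2791  → 5.0292
row 11: Σ corner-gray over 5 cells = 3099  → 5.5842
row 12: Σ corner-gray over 5 cells = 2306  → 4.1553
row 13: Σ corner-gray over 5 cells = 1840  → 3.3156
row 14: Σ corner-gray over 5 cells = 2440  → 4.3968
Σ rows: total corner-gray = 38105  → 68.6633 mm³

68.663


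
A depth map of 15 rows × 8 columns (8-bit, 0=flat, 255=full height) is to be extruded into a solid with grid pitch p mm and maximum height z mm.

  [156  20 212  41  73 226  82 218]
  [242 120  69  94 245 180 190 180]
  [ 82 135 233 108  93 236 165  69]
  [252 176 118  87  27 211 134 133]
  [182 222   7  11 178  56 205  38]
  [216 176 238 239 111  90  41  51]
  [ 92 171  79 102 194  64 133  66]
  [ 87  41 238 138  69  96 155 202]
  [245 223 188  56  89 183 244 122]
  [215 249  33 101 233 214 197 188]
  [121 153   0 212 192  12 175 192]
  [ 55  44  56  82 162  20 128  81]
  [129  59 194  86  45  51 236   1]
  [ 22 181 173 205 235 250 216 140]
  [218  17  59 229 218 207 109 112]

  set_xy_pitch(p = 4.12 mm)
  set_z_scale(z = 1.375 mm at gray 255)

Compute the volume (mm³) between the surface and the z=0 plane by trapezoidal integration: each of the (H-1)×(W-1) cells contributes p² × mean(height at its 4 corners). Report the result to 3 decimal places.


1233.440

height_mm = gray/255 × 1.375; cell vol = 4.12² × mean(4 corners)
unit = 4.12² × 1.375 / (4×255) = 0.0228822 mm³ per gray-sum
row 0: Σ corner-gray over 7 cells = 3900  → 89.2404
row 1: Σ corner-gray over 7 cells = 4309  → 98.5992
row 2: Σ corner-gray over 7 cells = 3982  → 91.1167
row 3: Σ corner-gray over 7 cells = 3469  → 79.3782
row 4: Σ corner-gray over 7 cells = 3635  → 83.1766
row 5: Σ corner-gray over 7 cells = 3701  → 84.6869
row 6: Σ corner-gray over 7 cells = 3407  → 77.9595
row 7: Σ corner-gray over 7 cells = 4096  → 93.7253
row 8: Σ corner-gray over 7 cells = 4790  → 109.6055
row 9: Σ corner-gray over 7 cells = 4258  → 97.4322
row 10: Σ corner-gray over 7 cells = 2921  → 66.8388
row 11: Σ corner-gray over 7 cells = 2592  → 59.3106
row 12: Σ corner-gray over 7 cells = 4154  → 95.0525
row 13: Σ corner-gray over 7 cells = 4690  → 107.3173
Σ rows: total corner-gray = 53904  → 1233.4398 mm³
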